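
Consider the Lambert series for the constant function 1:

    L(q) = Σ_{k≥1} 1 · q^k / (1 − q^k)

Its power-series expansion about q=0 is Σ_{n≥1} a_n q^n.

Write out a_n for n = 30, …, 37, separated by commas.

d|30:{30,15,10,6,5,3,2,1}  Σf=1+1+1+1+1+1+1+1=8
n=31: 31·1 1·31  f→[1+1]=2
[q^32] f(1)=1,f(2)=1,f(4)=1,f(8)=1,f(16)=1,f(32)=1 ⇒ 6
[q^33] f(1)=1,f(3)=1,f(11)=1,f(33)=1 ⇒ 4
q^34  k|34↦f(k): 1:1 2:1 17:1 34:1  a_34=4
q^35  k|35↦f(k): 35:1 7:1 5:1 1:1  a_35=4
d|36:{1,2,3,4,6,9,12,18,36}  Σf=1+1+1+1+1+1+1+1+1=9
q^37  k|37↦f(k): 37:1 1:1  a_37=2

8, 2, 6, 4, 4, 4, 9, 2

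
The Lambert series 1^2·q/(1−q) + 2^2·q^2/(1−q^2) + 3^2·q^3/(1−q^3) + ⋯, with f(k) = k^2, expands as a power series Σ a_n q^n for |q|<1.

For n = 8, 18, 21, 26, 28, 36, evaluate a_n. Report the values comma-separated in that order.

85, 455, 500, 850, 1050, 1911

[q^8] f(1)=1,f(2)=4,f(4)=16,f(8)=64 ⇒ 85
[q^18] f(18)=324,f(9)=81,f(6)=36,f(3)=9,f(2)=4,f(1)=1 ⇒ 455
n=21: 21·1 7·3 3·7 1·21  f→[441+49+9+1]=500
n=26: 26·1 13·2 2·13 1·26  f→[676+169+4+1]=850
d|28:{1,2,4,7,14,28}  Σf=1+4+16+49+196+784=1050
d|36:{1,2,3,4,6,9,12,18,36}  Σf=1+4+9+16+36+81+144+324+1296=1911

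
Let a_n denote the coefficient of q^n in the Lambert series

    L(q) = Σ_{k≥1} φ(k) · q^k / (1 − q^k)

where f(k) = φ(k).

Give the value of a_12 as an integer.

[q^12] φ(1)=1,φ(2)=1,φ(3)=2,φ(4)=2,φ(6)=2,φ(12)=4 ⇒ 12

a_12 = 12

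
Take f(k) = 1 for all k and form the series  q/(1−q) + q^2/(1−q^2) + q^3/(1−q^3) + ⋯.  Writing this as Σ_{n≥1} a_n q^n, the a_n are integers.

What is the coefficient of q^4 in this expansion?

a_4 = 3

n=4: 1·4 2·2 4·1  f→[1+1+1]=3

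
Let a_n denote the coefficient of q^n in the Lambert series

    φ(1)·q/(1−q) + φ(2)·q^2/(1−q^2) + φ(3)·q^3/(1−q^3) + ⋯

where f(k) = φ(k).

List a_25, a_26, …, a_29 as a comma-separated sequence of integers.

q^25  k|25↦φ(k): 25:20 5:4 1:1  a_25=25
n=26: 26·1 13·2 2·13 1·26  φ→[12+12+1+1]=26
[q^27] φ(27)=18,φ(9)=6,φ(3)=2,φ(1)=1 ⇒ 27
[q^28] φ(28)=12,φ(14)=6,φ(7)=6,φ(4)=2,φ(2)=1,φ(1)=1 ⇒ 28
n=29: 29·1 1·29  φ→[28+1]=29

25, 26, 27, 28, 29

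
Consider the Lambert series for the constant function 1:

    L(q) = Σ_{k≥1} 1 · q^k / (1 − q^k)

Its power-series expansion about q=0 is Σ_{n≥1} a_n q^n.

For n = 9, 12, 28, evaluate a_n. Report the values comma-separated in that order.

d|9:{9,3,1}  Σf=1+1+1=3
q^12  k|12↦f(k): 1:1 2:1 3:1 4:1 6:1 12:1  a_12=6
d|28:{1,2,4,7,14,28}  Σf=1+1+1+1+1+1=6

3, 6, 6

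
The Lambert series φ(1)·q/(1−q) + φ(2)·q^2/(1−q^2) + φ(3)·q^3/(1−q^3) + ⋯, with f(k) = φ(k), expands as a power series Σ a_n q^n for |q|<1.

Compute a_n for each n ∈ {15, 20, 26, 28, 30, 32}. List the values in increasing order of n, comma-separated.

n=15: 15·1 5·3 3·5 1·15  φ→[8+4+2+1]=15
d|20:{1,2,4,5,10,20}  Σφ=1+1+2+4+4+8=20
d|26:{26,13,2,1}  Σφ=12+12+1+1=26
d|28:{1,2,4,7,14,28}  Σφ=1+1+2+6+6+12=28
d|30:{1,2,3,5,6,10,15,30}  Σφ=1+1+2+4+2+4+8+8=30
n=32: 32·1 16·2 8·4 4·8 2·16 1·32  φ→[16+8+4+2+1+1]=32

15, 20, 26, 28, 30, 32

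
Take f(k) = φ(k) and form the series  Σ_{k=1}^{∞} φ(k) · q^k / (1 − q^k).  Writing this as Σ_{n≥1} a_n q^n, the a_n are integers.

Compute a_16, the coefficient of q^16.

d|16:{1,2,4,8,16}  Σφ=1+1+2+4+8=16

a_16 = 16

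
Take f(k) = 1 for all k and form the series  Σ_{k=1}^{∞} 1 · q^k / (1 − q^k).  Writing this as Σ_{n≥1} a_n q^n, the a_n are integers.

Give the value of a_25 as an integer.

d|25:{25,5,1}  Σf=1+1+1=3

a_25 = 3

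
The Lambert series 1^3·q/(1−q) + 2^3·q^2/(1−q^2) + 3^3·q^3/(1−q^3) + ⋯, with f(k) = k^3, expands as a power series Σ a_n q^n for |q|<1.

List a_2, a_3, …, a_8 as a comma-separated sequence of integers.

9, 28, 73, 126, 252, 344, 585

d|2:{2,1}  Σf=8+1=9
n=3: 3·1 1·3  f→[27+1]=28
[q^4] f(4)=64,f(2)=8,f(1)=1 ⇒ 73
q^5  k|5↦f(k): 1:1 5:125  a_5=126
q^6  k|6↦f(k): 6:216 3:27 2:8 1:1  a_6=252
n=7: 1·7 7·1  f→[1+343]=344
d|8:{8,4,2,1}  Σf=512+64+8+1=585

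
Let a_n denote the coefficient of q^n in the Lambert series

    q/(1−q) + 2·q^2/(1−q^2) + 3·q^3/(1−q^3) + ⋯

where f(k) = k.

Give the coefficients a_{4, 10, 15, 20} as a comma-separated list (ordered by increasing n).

7, 18, 24, 42

q^4  k|4↦f(k): 4:4 2:2 1:1  a_4=7
d|10:{10,5,2,1}  Σf=10+5+2+1=18
d|15:{15,5,3,1}  Σf=15+5+3+1=24
d|20:{1,2,4,5,10,20}  Σf=1+2+4+5+10+20=42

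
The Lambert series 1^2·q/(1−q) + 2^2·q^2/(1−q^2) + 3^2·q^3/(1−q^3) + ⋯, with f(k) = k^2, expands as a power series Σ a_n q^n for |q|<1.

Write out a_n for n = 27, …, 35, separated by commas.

820, 1050, 842, 1300, 962, 1365, 1220, 1450, 1300

n=27: 1·27 3·9 9·3 27·1  f→[1+9+81+729]=820
d|28:{1,2,4,7,14,28}  Σf=1+4+16+49+196+784=1050
n=29: 1·29 29·1  f→[1+841]=842
[q^30] f(30)=900,f(15)=225,f(10)=100,f(6)=36,f(5)=25,f(3)=9,f(2)=4,f(1)=1 ⇒ 1300
d|31:{31,1}  Σf=961+1=962
[q^32] f(1)=1,f(2)=4,f(4)=16,f(8)=64,f(16)=256,f(32)=1024 ⇒ 1365
q^33  k|33↦f(k): 33:1089 11:121 3:9 1:1  a_33=1220
q^34  k|34↦f(k): 34:1156 17:289 2:4 1:1  a_34=1450
n=35: 35·1 7·5 5·7 1·35  f→[1225+49+25+1]=1300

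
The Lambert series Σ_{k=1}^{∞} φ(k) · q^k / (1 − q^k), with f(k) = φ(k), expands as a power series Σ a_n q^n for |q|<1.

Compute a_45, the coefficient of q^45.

d|45:{1,3,5,9,15,45}  Σφ=1+2+4+6+8+24=45

a_45 = 45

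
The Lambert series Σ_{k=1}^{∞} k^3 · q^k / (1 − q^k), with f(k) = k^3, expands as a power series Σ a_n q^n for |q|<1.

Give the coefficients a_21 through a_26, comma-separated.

9632, 11988, 12168, 16380, 15751, 19782

q^21  k|21↦f(k): 1:1 3:27 7:343 21:9261  a_21=9632
n=22: 1·22 2·11 11·2 22·1  f→[1+8+1331+10648]=11988
q^23  k|23↦f(k): 1:1 23:12167  a_23=12168
n=24: 24·1 12·2 8·3 6·4 4·6 3·8 2·12 1·24  f→[13824+1728+512+216+64+27+8+1]=16380
n=25: 25·1 5·5 1·25  f→[15625+125+1]=15751
[q^26] f(26)=17576,f(13)=2197,f(2)=8,f(1)=1 ⇒ 19782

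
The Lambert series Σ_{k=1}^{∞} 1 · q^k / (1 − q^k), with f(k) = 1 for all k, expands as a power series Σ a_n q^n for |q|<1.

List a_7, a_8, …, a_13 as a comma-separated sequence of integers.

2, 4, 3, 4, 2, 6, 2

d|7:{1,7}  Σf=1+1=2
d|8:{1,2,4,8}  Σf=1+1+1+1=4
[q^9] f(9)=1,f(3)=1,f(1)=1 ⇒ 3
d|10:{1,2,5,10}  Σf=1+1+1+1=4
[q^11] f(1)=1,f(11)=1 ⇒ 2
q^12  k|12↦f(k): 1:1 2:1 3:1 4:1 6:1 12:1  a_12=6
q^13  k|13↦f(k): 1:1 13:1  a_13=2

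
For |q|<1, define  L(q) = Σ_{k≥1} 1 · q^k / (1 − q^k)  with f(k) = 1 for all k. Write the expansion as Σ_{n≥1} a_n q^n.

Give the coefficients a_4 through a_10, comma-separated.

d|4:{4,2,1}  Σf=1+1+1=3
q^5  k|5↦f(k): 1:1 5:1  a_5=2
[q^6] f(6)=1,f(3)=1,f(2)=1,f(1)=1 ⇒ 4
n=7: 1·7 7·1  f→[1+1]=2
[q^8] f(1)=1,f(2)=1,f(4)=1,f(8)=1 ⇒ 4
d|9:{9,3,1}  Σf=1+1+1=3
[q^10] f(10)=1,f(5)=1,f(2)=1,f(1)=1 ⇒ 4

3, 2, 4, 2, 4, 3, 4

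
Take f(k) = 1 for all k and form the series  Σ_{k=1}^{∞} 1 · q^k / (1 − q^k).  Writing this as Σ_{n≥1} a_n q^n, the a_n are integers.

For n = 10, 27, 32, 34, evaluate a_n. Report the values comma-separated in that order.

4, 4, 6, 4

n=10: 1·10 2·5 5·2 10·1  f→[1+1+1+1]=4
q^27  k|27↦f(k): 27:1 9:1 3:1 1:1  a_27=4
[q^32] f(1)=1,f(2)=1,f(4)=1,f(8)=1,f(16)=1,f(32)=1 ⇒ 6
q^34  k|34↦f(k): 34:1 17:1 2:1 1:1  a_34=4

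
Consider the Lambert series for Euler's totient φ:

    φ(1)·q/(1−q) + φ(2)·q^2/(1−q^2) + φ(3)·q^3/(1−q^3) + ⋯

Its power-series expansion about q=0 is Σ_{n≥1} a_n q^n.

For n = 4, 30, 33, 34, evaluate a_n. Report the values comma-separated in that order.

d|4:{4,2,1}  Σφ=2+1+1=4
[q^30] φ(30)=8,φ(15)=8,φ(10)=4,φ(6)=2,φ(5)=4,φ(3)=2,φ(2)=1,φ(1)=1 ⇒ 30
q^33  k|33↦φ(k): 33:20 11:10 3:2 1:1  a_33=33
q^34  k|34↦φ(k): 34:16 17:16 2:1 1:1  a_34=34

4, 30, 33, 34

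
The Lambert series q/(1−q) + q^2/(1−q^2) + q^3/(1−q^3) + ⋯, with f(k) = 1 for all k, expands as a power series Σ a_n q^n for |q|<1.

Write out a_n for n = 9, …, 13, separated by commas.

3, 4, 2, 6, 2

n=9: 1·9 3·3 9·1  f→[1+1+1]=3
q^10  k|10↦f(k): 1:1 2:1 5:1 10:1  a_10=4
d|11:{11,1}  Σf=1+1=2
d|12:{12,6,4,3,2,1}  Σf=1+1+1+1+1+1=6
[q^13] f(13)=1,f(1)=1 ⇒ 2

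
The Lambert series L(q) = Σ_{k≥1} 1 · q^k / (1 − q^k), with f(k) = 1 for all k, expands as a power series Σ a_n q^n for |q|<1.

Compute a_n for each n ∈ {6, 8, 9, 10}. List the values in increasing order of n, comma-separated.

4, 4, 3, 4

d|6:{6,3,2,1}  Σf=1+1+1+1=4
[q^8] f(1)=1,f(2)=1,f(4)=1,f(8)=1 ⇒ 4
[q^9] f(9)=1,f(3)=1,f(1)=1 ⇒ 3
[q^10] f(10)=1,f(5)=1,f(2)=1,f(1)=1 ⇒ 4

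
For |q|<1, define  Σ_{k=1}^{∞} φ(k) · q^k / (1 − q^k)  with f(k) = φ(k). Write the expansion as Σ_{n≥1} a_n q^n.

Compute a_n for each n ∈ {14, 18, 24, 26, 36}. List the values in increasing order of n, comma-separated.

q^14  k|14↦φ(k): 14:6 7:6 2:1 1:1  a_14=14
n=18: 1·18 2·9 3·6 6·3 9·2 18·1  φ→[1+1+2+2+6+6]=18
[q^24] φ(24)=8,φ(12)=4,φ(8)=4,φ(6)=2,φ(4)=2,φ(3)=2,φ(2)=1,φ(1)=1 ⇒ 24
q^26  k|26↦φ(k): 1:1 2:1 13:12 26:12  a_26=26
n=36: 1·36 2·18 3·12 4·9 6·6 9·4 12·3 18·2 36·1  φ→[1+1+2+2+2+6+4+6+12]=36

14, 18, 24, 26, 36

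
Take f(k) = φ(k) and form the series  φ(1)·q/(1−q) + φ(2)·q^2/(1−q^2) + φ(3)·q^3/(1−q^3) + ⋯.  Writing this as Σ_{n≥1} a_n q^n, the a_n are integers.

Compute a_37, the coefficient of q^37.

[q^37] φ(37)=36,φ(1)=1 ⇒ 37

a_37 = 37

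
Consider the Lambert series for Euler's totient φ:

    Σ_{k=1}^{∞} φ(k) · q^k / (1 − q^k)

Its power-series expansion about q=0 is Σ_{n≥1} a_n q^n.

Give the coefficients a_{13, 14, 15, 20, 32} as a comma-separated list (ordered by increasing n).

n=13: 1·13 13·1  φ→[1+12]=13
[q^14] φ(1)=1,φ(2)=1,φ(7)=6,φ(14)=6 ⇒ 14
[q^15] φ(15)=8,φ(5)=4,φ(3)=2,φ(1)=1 ⇒ 15
[q^20] φ(20)=8,φ(10)=4,φ(5)=4,φ(4)=2,φ(2)=1,φ(1)=1 ⇒ 20
q^32  k|32↦φ(k): 1:1 2:1 4:2 8:4 16:8 32:16  a_32=32

13, 14, 15, 20, 32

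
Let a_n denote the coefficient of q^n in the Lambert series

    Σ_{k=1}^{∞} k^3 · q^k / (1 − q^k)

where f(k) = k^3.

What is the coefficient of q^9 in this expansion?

a_9 = 757

q^9  k|9↦f(k): 1:1 3:27 9:729  a_9=757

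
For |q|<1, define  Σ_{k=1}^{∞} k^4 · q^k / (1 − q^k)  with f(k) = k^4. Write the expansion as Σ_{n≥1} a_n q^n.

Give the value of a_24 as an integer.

d|24:{24,12,8,6,4,3,2,1}  Σf=331776+20736+4096+1296+256+81+16+1=358258

a_24 = 358258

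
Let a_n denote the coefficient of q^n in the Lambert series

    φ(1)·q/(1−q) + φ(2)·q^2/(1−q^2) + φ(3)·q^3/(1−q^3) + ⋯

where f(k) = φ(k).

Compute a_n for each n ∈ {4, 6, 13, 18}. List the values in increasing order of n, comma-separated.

[q^4] φ(4)=2,φ(2)=1,φ(1)=1 ⇒ 4
q^6  k|6↦φ(k): 1:1 2:1 3:2 6:2  a_6=6
[q^13] φ(13)=12,φ(1)=1 ⇒ 13
d|18:{1,2,3,6,9,18}  Σφ=1+1+2+2+6+6=18

4, 6, 13, 18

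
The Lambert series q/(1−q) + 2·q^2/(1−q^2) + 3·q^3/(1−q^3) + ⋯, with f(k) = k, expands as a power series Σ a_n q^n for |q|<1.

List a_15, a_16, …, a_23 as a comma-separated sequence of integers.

n=15: 15·1 5·3 3·5 1·15  f→[15+5+3+1]=24
q^16  k|16↦f(k): 1:1 2:2 4:4 8:8 16:16  a_16=31
[q^17] f(1)=1,f(17)=17 ⇒ 18
q^18  k|18↦f(k): 1:1 2:2 3:3 6:6 9:9 18:18  a_18=39
[q^19] f(1)=1,f(19)=19 ⇒ 20
n=20: 20·1 10·2 5·4 4·5 2·10 1·20  f→[20+10+5+4+2+1]=42
d|21:{21,7,3,1}  Σf=21+7+3+1=32
[q^22] f(22)=22,f(11)=11,f(2)=2,f(1)=1 ⇒ 36
[q^23] f(1)=1,f(23)=23 ⇒ 24

24, 31, 18, 39, 20, 42, 32, 36, 24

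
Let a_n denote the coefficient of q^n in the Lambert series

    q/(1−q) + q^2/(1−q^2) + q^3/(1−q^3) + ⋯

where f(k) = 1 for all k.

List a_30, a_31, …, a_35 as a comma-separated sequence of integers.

8, 2, 6, 4, 4, 4

d|30:{30,15,10,6,5,3,2,1}  Σf=1+1+1+1+1+1+1+1=8
d|31:{1,31}  Σf=1+1=2
n=32: 32·1 16·2 8·4 4·8 2·16 1·32  f→[1+1+1+1+1+1]=6
d|33:{1,3,11,33}  Σf=1+1+1+1=4
d|34:{1,2,17,34}  Σf=1+1+1+1=4
d|35:{1,5,7,35}  Σf=1+1+1+1=4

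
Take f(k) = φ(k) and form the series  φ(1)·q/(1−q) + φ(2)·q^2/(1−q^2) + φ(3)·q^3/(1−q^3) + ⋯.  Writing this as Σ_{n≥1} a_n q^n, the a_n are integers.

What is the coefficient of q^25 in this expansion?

[q^25] φ(25)=20,φ(5)=4,φ(1)=1 ⇒ 25

a_25 = 25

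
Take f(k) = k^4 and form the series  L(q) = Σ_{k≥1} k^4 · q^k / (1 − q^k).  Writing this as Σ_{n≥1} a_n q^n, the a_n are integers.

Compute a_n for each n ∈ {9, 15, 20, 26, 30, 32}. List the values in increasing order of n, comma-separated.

6643, 51332, 170898, 485554, 872644, 1118481

[q^9] f(9)=6561,f(3)=81,f(1)=1 ⇒ 6643
[q^15] f(1)=1,f(3)=81,f(5)=625,f(15)=50625 ⇒ 51332
d|20:{20,10,5,4,2,1}  Σf=160000+10000+625+256+16+1=170898
d|26:{1,2,13,26}  Σf=1+16+28561+456976=485554
d|30:{30,15,10,6,5,3,2,1}  Σf=810000+50625+10000+1296+625+81+16+1=872644
d|32:{1,2,4,8,16,32}  Σf=1+16+256+4096+65536+1048576=1118481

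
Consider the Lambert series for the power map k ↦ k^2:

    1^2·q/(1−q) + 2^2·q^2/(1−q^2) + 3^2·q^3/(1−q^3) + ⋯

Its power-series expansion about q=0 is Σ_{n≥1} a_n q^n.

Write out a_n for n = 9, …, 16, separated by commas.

q^9  k|9↦f(k): 9:81 3:9 1:1  a_9=91
n=10: 10·1 5·2 2·5 1·10  f→[100+25+4+1]=130
d|11:{1,11}  Σf=1+121=122
[q^12] f(12)=144,f(6)=36,f(4)=16,f(3)=9,f(2)=4,f(1)=1 ⇒ 210
q^13  k|13↦f(k): 1:1 13:169  a_13=170
n=14: 1·14 2·7 7·2 14·1  f→[1+4+49+196]=250
d|15:{15,5,3,1}  Σf=225+25+9+1=260
d|16:{16,8,4,2,1}  Σf=256+64+16+4+1=341

91, 130, 122, 210, 170, 250, 260, 341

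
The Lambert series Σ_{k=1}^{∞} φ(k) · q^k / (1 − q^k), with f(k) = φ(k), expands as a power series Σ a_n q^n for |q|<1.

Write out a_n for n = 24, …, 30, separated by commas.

n=24: 24·1 12·2 8·3 6·4 4·6 3·8 2·12 1·24  φ→[8+4+4+2+2+2+1+1]=24
d|25:{25,5,1}  Σφ=20+4+1=25
[q^26] φ(26)=12,φ(13)=12,φ(2)=1,φ(1)=1 ⇒ 26
d|27:{1,3,9,27}  Σφ=1+2+6+18=27
n=28: 28·1 14·2 7·4 4·7 2·14 1·28  φ→[12+6+6+2+1+1]=28
d|29:{1,29}  Σφ=1+28=29
d|30:{30,15,10,6,5,3,2,1}  Σφ=8+8+4+2+4+2+1+1=30

24, 25, 26, 27, 28, 29, 30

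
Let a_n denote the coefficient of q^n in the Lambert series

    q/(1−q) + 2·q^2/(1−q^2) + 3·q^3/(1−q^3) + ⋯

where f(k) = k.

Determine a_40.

d|40:{40,20,10,8,5,4,2,1}  Σf=40+20+10+8+5+4+2+1=90

a_40 = 90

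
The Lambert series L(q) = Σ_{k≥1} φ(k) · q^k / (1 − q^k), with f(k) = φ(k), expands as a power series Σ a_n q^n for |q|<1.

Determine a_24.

n=24: 1·24 2·12 3·8 4·6 6·4 8·3 12·2 24·1  φ→[1+1+2+2+2+4+4+8]=24

a_24 = 24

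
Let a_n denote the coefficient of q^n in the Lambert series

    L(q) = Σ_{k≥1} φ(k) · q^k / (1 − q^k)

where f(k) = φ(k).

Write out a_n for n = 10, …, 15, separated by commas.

n=10: 10·1 5·2 2·5 1·10  φ→[4+4+1+1]=10
[q^11] φ(11)=10,φ(1)=1 ⇒ 11
n=12: 12·1 6·2 4·3 3·4 2·6 1·12  φ→[4+2+2+2+1+1]=12
q^13  k|13↦φ(k): 1:1 13:12  a_13=13
n=14: 1·14 2·7 7·2 14·1  φ→[1+1+6+6]=14
q^15  k|15↦φ(k): 15:8 5:4 3:2 1:1  a_15=15

10, 11, 12, 13, 14, 15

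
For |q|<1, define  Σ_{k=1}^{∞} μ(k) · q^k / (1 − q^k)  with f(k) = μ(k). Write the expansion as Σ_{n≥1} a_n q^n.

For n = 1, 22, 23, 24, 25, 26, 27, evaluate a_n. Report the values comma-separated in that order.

d|1:{1}  Σμ=1=1
n=22: 22·1 11·2 2·11 1·22  μ→[1+(-1)+(-1)+1]=0
[q^23] μ(23)=-1,μ(1)=1 ⇒ 0
q^24  k|24↦μ(k): 24:0 12:0 8:0 6:1 4:0 3:-1 2:-1 1:1  a_24=0
[q^25] μ(1)=1,μ(5)=-1,μ(25)=0 ⇒ 0
d|26:{1,2,13,26}  Σμ=1+(-1)+(-1)+1=0
d|27:{1,3,9,27}  Σμ=1+(-1)+0+0=0

1, 0, 0, 0, 0, 0, 0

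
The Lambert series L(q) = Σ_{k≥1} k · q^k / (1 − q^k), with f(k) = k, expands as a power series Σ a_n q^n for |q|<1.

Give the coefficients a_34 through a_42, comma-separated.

54, 48, 91, 38, 60, 56, 90, 42, 96

q^34  k|34↦f(k): 34:34 17:17 2:2 1:1  a_34=54
n=35: 35·1 7·5 5·7 1·35  f→[35+7+5+1]=48
[q^36] f(36)=36,f(18)=18,f(12)=12,f(9)=9,f(6)=6,f(4)=4,f(3)=3,f(2)=2,f(1)=1 ⇒ 91
q^37  k|37↦f(k): 1:1 37:37  a_37=38
q^38  k|38↦f(k): 1:1 2:2 19:19 38:38  a_38=60
[q^39] f(39)=39,f(13)=13,f(3)=3,f(1)=1 ⇒ 56
n=40: 40·1 20·2 10·4 8·5 5·8 4·10 2·20 1·40  f→[40+20+10+8+5+4+2+1]=90
[q^41] f(1)=1,f(41)=41 ⇒ 42
d|42:{1,2,3,6,7,14,21,42}  Σf=1+2+3+6+7+14+21+42=96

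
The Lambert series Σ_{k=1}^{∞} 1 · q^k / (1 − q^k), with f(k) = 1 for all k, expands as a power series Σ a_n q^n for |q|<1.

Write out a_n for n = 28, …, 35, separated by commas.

d|28:{1,2,4,7,14,28}  Σf=1+1+1+1+1+1=6
[q^29] f(1)=1,f(29)=1 ⇒ 2
d|30:{1,2,3,5,6,10,15,30}  Σf=1+1+1+1+1+1+1+1=8
d|31:{31,1}  Σf=1+1=2
[q^32] f(32)=1,f(16)=1,f(8)=1,f(4)=1,f(2)=1,f(1)=1 ⇒ 6
d|33:{33,11,3,1}  Σf=1+1+1+1=4
n=34: 1·34 2·17 17·2 34·1  f→[1+1+1+1]=4
[q^35] f(1)=1,f(5)=1,f(7)=1,f(35)=1 ⇒ 4

6, 2, 8, 2, 6, 4, 4, 4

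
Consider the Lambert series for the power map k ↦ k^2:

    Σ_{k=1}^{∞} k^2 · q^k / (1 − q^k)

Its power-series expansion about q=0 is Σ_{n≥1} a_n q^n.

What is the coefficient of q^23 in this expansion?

n=23: 1·23 23·1  f→[1+529]=530

a_23 = 530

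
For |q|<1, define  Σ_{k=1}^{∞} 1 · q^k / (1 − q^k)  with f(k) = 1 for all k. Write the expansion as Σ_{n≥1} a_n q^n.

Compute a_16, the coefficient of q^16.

a_16 = 5

n=16: 1·16 2·8 4·4 8·2 16·1  f→[1+1+1+1+1]=5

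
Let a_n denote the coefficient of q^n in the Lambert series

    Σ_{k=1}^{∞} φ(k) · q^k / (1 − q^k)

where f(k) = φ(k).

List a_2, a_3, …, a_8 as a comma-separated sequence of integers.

d|2:{1,2}  Σφ=1+1=2
n=3: 3·1 1·3  φ→[2+1]=3
n=4: 4·1 2·2 1·4  φ→[2+1+1]=4
[q^5] φ(5)=4,φ(1)=1 ⇒ 5
d|6:{1,2,3,6}  Σφ=1+1+2+2=6
q^7  k|7↦φ(k): 1:1 7:6  a_7=7
n=8: 8·1 4·2 2·4 1·8  φ→[4+2+1+1]=8

2, 3, 4, 5, 6, 7, 8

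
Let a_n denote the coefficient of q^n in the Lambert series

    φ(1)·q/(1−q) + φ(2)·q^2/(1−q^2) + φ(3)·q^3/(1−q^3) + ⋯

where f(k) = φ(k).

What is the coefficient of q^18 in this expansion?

n=18: 18·1 9·2 6·3 3·6 2·9 1·18  φ→[6+6+2+2+1+1]=18

a_18 = 18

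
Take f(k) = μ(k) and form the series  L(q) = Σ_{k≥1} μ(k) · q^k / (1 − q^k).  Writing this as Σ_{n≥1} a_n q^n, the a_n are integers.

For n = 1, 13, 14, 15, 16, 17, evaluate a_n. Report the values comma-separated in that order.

q^1  k|1↦μ(k): 1:1  a_1=1
[q^13] μ(1)=1,μ(13)=-1 ⇒ 0
n=14: 1·14 2·7 7·2 14·1  μ→[1+(-1)+(-1)+1]=0
q^15  k|15↦μ(k): 15:1 5:-1 3:-1 1:1  a_15=0
n=16: 1·16 2·8 4·4 8·2 16·1  μ→[1+(-1)+0+0+0]=0
[q^17] μ(1)=1,μ(17)=-1 ⇒ 0

1, 0, 0, 0, 0, 0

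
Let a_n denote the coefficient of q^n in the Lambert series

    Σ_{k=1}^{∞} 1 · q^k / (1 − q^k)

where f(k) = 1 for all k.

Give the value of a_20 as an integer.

a_20 = 6

d|20:{1,2,4,5,10,20}  Σf=1+1+1+1+1+1=6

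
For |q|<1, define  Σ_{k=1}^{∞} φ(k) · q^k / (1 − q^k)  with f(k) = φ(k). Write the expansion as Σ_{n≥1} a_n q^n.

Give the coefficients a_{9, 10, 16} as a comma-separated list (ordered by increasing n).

n=9: 1·9 3·3 9·1  φ→[1+2+6]=9
q^10  k|10↦φ(k): 10:4 5:4 2:1 1:1  a_10=10
n=16: 16·1 8·2 4·4 2·8 1·16  φ→[8+4+2+1+1]=16

9, 10, 16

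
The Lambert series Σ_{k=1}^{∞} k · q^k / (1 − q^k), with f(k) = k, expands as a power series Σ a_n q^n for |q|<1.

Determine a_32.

n=32: 32·1 16·2 8·4 4·8 2·16 1·32  f→[32+16+8+4+2+1]=63

a_32 = 63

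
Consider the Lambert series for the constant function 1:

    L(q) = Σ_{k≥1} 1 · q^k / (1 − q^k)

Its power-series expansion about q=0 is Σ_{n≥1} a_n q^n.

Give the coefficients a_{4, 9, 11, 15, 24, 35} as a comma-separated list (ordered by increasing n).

3, 3, 2, 4, 8, 4

q^4  k|4↦f(k): 1:1 2:1 4:1  a_4=3
d|9:{9,3,1}  Σf=1+1+1=3
d|11:{11,1}  Σf=1+1=2
[q^15] f(1)=1,f(3)=1,f(5)=1,f(15)=1 ⇒ 4
d|24:{24,12,8,6,4,3,2,1}  Σf=1+1+1+1+1+1+1+1=8
n=35: 35·1 7·5 5·7 1·35  f→[1+1+1+1]=4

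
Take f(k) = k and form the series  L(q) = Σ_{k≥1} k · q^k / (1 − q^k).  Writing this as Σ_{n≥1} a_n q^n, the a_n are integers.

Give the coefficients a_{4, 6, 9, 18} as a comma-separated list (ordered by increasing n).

q^4  k|4↦f(k): 4:4 2:2 1:1  a_4=7
d|6:{6,3,2,1}  Σf=6+3+2+1=12
[q^9] f(1)=1,f(3)=3,f(9)=9 ⇒ 13
n=18: 18·1 9·2 6·3 3·6 2·9 1·18  f→[18+9+6+3+2+1]=39

7, 12, 13, 39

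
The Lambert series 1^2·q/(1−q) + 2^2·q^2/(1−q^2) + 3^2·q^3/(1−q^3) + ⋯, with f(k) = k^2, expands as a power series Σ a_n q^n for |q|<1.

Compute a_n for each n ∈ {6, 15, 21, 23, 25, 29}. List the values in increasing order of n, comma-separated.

n=6: 1·6 2·3 3·2 6·1  f→[1+4+9+36]=50
[q^15] f(1)=1,f(3)=9,f(5)=25,f(15)=225 ⇒ 260
d|21:{21,7,3,1}  Σf=441+49+9+1=500
q^23  k|23↦f(k): 1:1 23:529  a_23=530
n=25: 1·25 5·5 25·1  f→[1+25+625]=651
[q^29] f(29)=841,f(1)=1 ⇒ 842

50, 260, 500, 530, 651, 842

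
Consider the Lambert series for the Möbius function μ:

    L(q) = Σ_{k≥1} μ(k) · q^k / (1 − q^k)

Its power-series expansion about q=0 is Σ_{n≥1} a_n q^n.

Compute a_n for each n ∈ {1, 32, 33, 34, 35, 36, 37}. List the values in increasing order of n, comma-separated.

1, 0, 0, 0, 0, 0, 0

d|1:{1}  Σμ=1=1
q^32  k|32↦μ(k): 1:1 2:-1 4:0 8:0 16:0 32:0  a_32=0
[q^33] μ(1)=1,μ(3)=-1,μ(11)=-1,μ(33)=1 ⇒ 0
d|34:{1,2,17,34}  Σμ=1+(-1)+(-1)+1=0
[q^35] μ(1)=1,μ(5)=-1,μ(7)=-1,μ(35)=1 ⇒ 0
d|36:{1,2,3,4,6,9,12,18,36}  Σμ=1+(-1)+(-1)+0+1+0+0+0+0=0
q^37  k|37↦μ(k): 37:-1 1:1  a_37=0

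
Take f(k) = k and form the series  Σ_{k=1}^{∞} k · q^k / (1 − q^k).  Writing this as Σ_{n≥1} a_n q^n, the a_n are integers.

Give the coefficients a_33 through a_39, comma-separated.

48, 54, 48, 91, 38, 60, 56

d|33:{1,3,11,33}  Σf=1+3+11+33=48
[q^34] f(1)=1,f(2)=2,f(17)=17,f(34)=34 ⇒ 54
d|35:{1,5,7,35}  Σf=1+5+7+35=48
n=36: 36·1 18·2 12·3 9·4 6·6 4·9 3·12 2·18 1·36  f→[36+18+12+9+6+4+3+2+1]=91
n=37: 37·1 1·37  f→[37+1]=38
[q^38] f(1)=1,f(2)=2,f(19)=19,f(38)=38 ⇒ 60
[q^39] f(39)=39,f(13)=13,f(3)=3,f(1)=1 ⇒ 56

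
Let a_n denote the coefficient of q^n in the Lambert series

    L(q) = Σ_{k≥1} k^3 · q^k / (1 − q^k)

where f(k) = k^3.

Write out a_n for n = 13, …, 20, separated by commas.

2198, 3096, 3528, 4681, 4914, 6813, 6860, 9198

d|13:{13,1}  Σf=2197+1=2198
q^14  k|14↦f(k): 14:2744 7:343 2:8 1:1  a_14=3096
[q^15] f(1)=1,f(3)=27,f(5)=125,f(15)=3375 ⇒ 3528
n=16: 16·1 8·2 4·4 2·8 1·16  f→[4096+512+64+8+1]=4681
[q^17] f(17)=4913,f(1)=1 ⇒ 4914
n=18: 1·18 2·9 3·6 6·3 9·2 18·1  f→[1+8+27+216+729+5832]=6813
d|19:{19,1}  Σf=6859+1=6860
[q^20] f(20)=8000,f(10)=1000,f(5)=125,f(4)=64,f(2)=8,f(1)=1 ⇒ 9198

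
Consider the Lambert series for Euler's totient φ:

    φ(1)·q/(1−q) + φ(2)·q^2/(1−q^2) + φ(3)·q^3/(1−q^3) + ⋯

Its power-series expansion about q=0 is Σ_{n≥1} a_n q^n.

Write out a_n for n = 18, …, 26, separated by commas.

q^18  k|18↦φ(k): 18:6 9:6 6:2 3:2 2:1 1:1  a_18=18
d|19:{1,19}  Σφ=1+18=19
[q^20] φ(1)=1,φ(2)=1,φ(4)=2,φ(5)=4,φ(10)=4,φ(20)=8 ⇒ 20
q^21  k|21↦φ(k): 21:12 7:6 3:2 1:1  a_21=21
[q^22] φ(22)=10,φ(11)=10,φ(2)=1,φ(1)=1 ⇒ 22
n=23: 23·1 1·23  φ→[22+1]=23
q^24  k|24↦φ(k): 24:8 12:4 8:4 6:2 4:2 3:2 2:1 1:1  a_24=24
q^25  k|25↦φ(k): 1:1 5:4 25:20  a_25=25
n=26: 1·26 2·13 13·2 26·1  φ→[1+1+12+12]=26

18, 19, 20, 21, 22, 23, 24, 25, 26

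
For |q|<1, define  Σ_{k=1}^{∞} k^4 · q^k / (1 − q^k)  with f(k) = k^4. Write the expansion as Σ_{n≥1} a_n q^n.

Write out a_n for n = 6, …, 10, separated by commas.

q^6  k|6↦f(k): 1:1 2:16 3:81 6:1296  a_6=1394
n=7: 1·7 7·1  f→[1+2401]=2402
n=8: 8·1 4·2 2·4 1·8  f→[4096+256+16+1]=4369
q^9  k|9↦f(k): 1:1 3:81 9:6561  a_9=6643
q^10  k|10↦f(k): 1:1 2:16 5:625 10:10000  a_10=10642

1394, 2402, 4369, 6643, 10642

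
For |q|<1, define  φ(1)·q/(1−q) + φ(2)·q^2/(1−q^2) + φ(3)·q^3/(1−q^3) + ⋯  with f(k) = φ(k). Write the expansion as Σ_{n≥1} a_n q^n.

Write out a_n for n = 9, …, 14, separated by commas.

n=9: 9·1 3·3 1·9  φ→[6+2+1]=9
[q^10] φ(10)=4,φ(5)=4,φ(2)=1,φ(1)=1 ⇒ 10
[q^11] φ(11)=10,φ(1)=1 ⇒ 11
d|12:{12,6,4,3,2,1}  Σφ=4+2+2+2+1+1=12
[q^13] φ(13)=12,φ(1)=1 ⇒ 13
q^14  k|14↦φ(k): 14:6 7:6 2:1 1:1  a_14=14

9, 10, 11, 12, 13, 14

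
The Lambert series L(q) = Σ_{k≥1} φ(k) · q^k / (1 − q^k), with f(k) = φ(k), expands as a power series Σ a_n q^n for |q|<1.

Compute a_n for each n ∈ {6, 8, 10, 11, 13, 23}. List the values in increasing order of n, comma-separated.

d|6:{1,2,3,6}  Σφ=1+1+2+2=6
d|8:{8,4,2,1}  Σφ=4+2+1+1=8
d|10:{1,2,5,10}  Σφ=1+1+4+4=10
[q^11] φ(1)=1,φ(11)=10 ⇒ 11
q^13  k|13↦φ(k): 1:1 13:12  a_13=13
n=23: 1·23 23·1  φ→[1+22]=23

6, 8, 10, 11, 13, 23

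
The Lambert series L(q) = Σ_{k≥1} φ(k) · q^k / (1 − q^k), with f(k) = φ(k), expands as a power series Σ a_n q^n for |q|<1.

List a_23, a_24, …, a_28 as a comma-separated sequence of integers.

n=23: 1·23 23·1  φ→[1+22]=23
d|24:{24,12,8,6,4,3,2,1}  Σφ=8+4+4+2+2+2+1+1=24
n=25: 1·25 5·5 25·1  φ→[1+4+20]=25
d|26:{26,13,2,1}  Σφ=12+12+1+1=26
d|27:{27,9,3,1}  Σφ=18+6+2+1=27
[q^28] φ(28)=12,φ(14)=6,φ(7)=6,φ(4)=2,φ(2)=1,φ(1)=1 ⇒ 28

23, 24, 25, 26, 27, 28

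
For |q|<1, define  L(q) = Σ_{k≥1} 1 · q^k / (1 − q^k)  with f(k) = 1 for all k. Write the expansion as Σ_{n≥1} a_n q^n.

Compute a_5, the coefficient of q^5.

q^5  k|5↦f(k): 5:1 1:1  a_5=2

a_5 = 2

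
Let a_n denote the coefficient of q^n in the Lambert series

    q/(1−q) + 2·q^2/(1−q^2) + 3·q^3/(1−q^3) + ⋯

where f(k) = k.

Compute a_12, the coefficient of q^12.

d|12:{1,2,3,4,6,12}  Σf=1+2+3+4+6+12=28

a_12 = 28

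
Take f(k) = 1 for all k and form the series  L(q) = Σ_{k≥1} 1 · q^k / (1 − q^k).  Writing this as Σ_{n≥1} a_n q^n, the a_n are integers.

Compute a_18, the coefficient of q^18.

a_18 = 6

d|18:{1,2,3,6,9,18}  Σf=1+1+1+1+1+1=6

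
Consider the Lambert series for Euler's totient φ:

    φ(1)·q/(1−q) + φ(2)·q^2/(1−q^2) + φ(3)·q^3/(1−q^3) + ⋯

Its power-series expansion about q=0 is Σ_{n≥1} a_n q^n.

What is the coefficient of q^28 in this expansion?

q^28  k|28↦φ(k): 28:12 14:6 7:6 4:2 2:1 1:1  a_28=28

a_28 = 28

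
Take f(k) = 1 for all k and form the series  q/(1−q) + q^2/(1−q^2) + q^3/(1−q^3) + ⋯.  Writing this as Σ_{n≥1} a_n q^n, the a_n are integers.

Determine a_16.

d|16:{16,8,4,2,1}  Σf=1+1+1+1+1=5

a_16 = 5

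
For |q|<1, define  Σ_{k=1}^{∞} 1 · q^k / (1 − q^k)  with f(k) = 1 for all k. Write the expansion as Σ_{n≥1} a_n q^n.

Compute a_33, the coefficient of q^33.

[q^33] f(1)=1,f(3)=1,f(11)=1,f(33)=1 ⇒ 4

a_33 = 4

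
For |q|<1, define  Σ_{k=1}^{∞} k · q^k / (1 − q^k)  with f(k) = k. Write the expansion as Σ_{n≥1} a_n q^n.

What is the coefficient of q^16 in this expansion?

n=16: 1·16 2·8 4·4 8·2 16·1  f→[1+2+4+8+16]=31

a_16 = 31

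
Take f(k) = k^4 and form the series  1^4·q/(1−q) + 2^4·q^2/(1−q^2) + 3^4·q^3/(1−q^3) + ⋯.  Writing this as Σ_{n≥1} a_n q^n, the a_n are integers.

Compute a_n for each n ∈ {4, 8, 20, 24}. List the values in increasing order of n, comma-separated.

273, 4369, 170898, 358258

n=4: 4·1 2·2 1·4  f→[256+16+1]=273
[q^8] f(8)=4096,f(4)=256,f(2)=16,f(1)=1 ⇒ 4369
q^20  k|20↦f(k): 20:160000 10:10000 5:625 4:256 2:16 1:1  a_20=170898
q^24  k|24↦f(k): 1:1 2:16 3:81 4:256 6:1296 8:4096 12:20736 24:331776  a_24=358258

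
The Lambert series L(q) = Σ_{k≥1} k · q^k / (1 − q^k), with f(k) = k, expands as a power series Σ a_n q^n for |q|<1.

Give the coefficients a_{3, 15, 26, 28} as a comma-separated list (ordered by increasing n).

q^3  k|3↦f(k): 3:3 1:1  a_3=4
[q^15] f(1)=1,f(3)=3,f(5)=5,f(15)=15 ⇒ 24
d|26:{1,2,13,26}  Σf=1+2+13+26=42
d|28:{28,14,7,4,2,1}  Σf=28+14+7+4+2+1=56

4, 24, 42, 56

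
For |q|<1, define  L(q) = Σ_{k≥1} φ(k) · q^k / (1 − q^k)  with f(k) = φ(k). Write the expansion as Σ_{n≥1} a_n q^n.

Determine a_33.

[q^33] φ(33)=20,φ(11)=10,φ(3)=2,φ(1)=1 ⇒ 33

a_33 = 33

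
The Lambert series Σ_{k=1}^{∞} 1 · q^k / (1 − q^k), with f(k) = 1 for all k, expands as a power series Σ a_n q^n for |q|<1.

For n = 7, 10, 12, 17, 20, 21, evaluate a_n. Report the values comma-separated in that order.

2, 4, 6, 2, 6, 4

n=7: 7·1 1·7  f→[1+1]=2
d|10:{1,2,5,10}  Σf=1+1+1+1=4
q^12  k|12↦f(k): 12:1 6:1 4:1 3:1 2:1 1:1  a_12=6
[q^17] f(1)=1,f(17)=1 ⇒ 2
q^20  k|20↦f(k): 1:1 2:1 4:1 5:1 10:1 20:1  a_20=6
[q^21] f(1)=1,f(3)=1,f(7)=1,f(21)=1 ⇒ 4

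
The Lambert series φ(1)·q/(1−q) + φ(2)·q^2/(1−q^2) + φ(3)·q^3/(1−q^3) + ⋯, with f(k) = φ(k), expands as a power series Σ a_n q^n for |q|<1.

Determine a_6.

q^6  k|6↦φ(k): 6:2 3:2 2:1 1:1  a_6=6

a_6 = 6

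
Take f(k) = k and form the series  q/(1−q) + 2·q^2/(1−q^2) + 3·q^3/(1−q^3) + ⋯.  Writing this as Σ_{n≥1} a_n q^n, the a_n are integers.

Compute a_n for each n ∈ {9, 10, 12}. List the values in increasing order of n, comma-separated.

13, 18, 28

q^9  k|9↦f(k): 9:9 3:3 1:1  a_9=13
q^10  k|10↦f(k): 1:1 2:2 5:5 10:10  a_10=18
q^12  k|12↦f(k): 1:1 2:2 3:3 4:4 6:6 12:12  a_12=28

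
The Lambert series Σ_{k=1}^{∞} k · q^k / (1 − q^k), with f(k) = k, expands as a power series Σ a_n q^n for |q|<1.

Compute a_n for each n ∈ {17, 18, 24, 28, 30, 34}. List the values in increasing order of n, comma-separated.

[q^17] f(17)=17,f(1)=1 ⇒ 18
[q^18] f(18)=18,f(9)=9,f(6)=6,f(3)=3,f(2)=2,f(1)=1 ⇒ 39
n=24: 24·1 12·2 8·3 6·4 4·6 3·8 2·12 1·24  f→[24+12+8+6+4+3+2+1]=60
[q^28] f(1)=1,f(2)=2,f(4)=4,f(7)=7,f(14)=14,f(28)=28 ⇒ 56
d|30:{1,2,3,5,6,10,15,30}  Σf=1+2+3+5+6+10+15+30=72
d|34:{34,17,2,1}  Σf=34+17+2+1=54

18, 39, 60, 56, 72, 54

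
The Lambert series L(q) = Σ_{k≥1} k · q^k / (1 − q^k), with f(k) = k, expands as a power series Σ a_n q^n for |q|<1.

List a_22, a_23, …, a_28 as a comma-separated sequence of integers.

36, 24, 60, 31, 42, 40, 56

q^22  k|22↦f(k): 1:1 2:2 11:11 22:22  a_22=36
q^23  k|23↦f(k): 1:1 23:23  a_23=24
n=24: 24·1 12·2 8·3 6·4 4·6 3·8 2·12 1·24  f→[24+12+8+6+4+3+2+1]=60
d|25:{25,5,1}  Σf=25+5+1=31
[q^26] f(26)=26,f(13)=13,f(2)=2,f(1)=1 ⇒ 42
q^27  k|27↦f(k): 1:1 3:3 9:9 27:27  a_27=40
d|28:{1,2,4,7,14,28}  Σf=1+2+4+7+14+28=56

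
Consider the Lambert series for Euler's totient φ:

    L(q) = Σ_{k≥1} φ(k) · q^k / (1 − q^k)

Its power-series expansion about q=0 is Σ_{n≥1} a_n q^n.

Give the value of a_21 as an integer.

[q^21] φ(1)=1,φ(3)=2,φ(7)=6,φ(21)=12 ⇒ 21

a_21 = 21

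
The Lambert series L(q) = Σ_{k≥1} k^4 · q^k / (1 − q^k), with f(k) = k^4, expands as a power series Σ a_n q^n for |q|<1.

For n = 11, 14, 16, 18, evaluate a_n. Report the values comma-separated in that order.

14642, 40834, 69905, 112931

q^11  k|11↦f(k): 1:1 11:14641  a_11=14642
n=14: 1·14 2·7 7·2 14·1  f→[1+16+2401+38416]=40834
q^16  k|16↦f(k): 16:65536 8:4096 4:256 2:16 1:1  a_16=69905
n=18: 1·18 2·9 3·6 6·3 9·2 18·1  f→[1+16+81+1296+6561+104976]=112931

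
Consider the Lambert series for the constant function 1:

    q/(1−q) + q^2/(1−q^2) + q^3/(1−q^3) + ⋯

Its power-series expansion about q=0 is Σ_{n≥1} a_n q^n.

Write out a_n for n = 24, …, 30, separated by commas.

8, 3, 4, 4, 6, 2, 8

d|24:{24,12,8,6,4,3,2,1}  Σf=1+1+1+1+1+1+1+1=8
q^25  k|25↦f(k): 1:1 5:1 25:1  a_25=3
[q^26] f(1)=1,f(2)=1,f(13)=1,f(26)=1 ⇒ 4
[q^27] f(1)=1,f(3)=1,f(9)=1,f(27)=1 ⇒ 4
n=28: 28·1 14·2 7·4 4·7 2·14 1·28  f→[1+1+1+1+1+1]=6
[q^29] f(1)=1,f(29)=1 ⇒ 2
d|30:{1,2,3,5,6,10,15,30}  Σf=1+1+1+1+1+1+1+1=8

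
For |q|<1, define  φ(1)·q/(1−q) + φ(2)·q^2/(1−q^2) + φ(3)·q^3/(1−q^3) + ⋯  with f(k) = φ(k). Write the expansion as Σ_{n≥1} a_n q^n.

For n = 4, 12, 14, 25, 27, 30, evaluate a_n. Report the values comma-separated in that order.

[q^4] φ(1)=1,φ(2)=1,φ(4)=2 ⇒ 4
q^12  k|12↦φ(k): 12:4 6:2 4:2 3:2 2:1 1:1  a_12=12
n=14: 14·1 7·2 2·7 1·14  φ→[6+6+1+1]=14
n=25: 1·25 5·5 25·1  φ→[1+4+20]=25
[q^27] φ(27)=18,φ(9)=6,φ(3)=2,φ(1)=1 ⇒ 27
[q^30] φ(30)=8,φ(15)=8,φ(10)=4,φ(6)=2,φ(5)=4,φ(3)=2,φ(2)=1,φ(1)=1 ⇒ 30

4, 12, 14, 25, 27, 30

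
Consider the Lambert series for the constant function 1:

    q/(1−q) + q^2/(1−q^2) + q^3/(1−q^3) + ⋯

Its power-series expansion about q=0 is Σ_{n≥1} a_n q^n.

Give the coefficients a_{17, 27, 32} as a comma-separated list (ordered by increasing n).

[q^17] f(1)=1,f(17)=1 ⇒ 2
[q^27] f(1)=1,f(3)=1,f(9)=1,f(27)=1 ⇒ 4
[q^32] f(32)=1,f(16)=1,f(8)=1,f(4)=1,f(2)=1,f(1)=1 ⇒ 6

2, 4, 6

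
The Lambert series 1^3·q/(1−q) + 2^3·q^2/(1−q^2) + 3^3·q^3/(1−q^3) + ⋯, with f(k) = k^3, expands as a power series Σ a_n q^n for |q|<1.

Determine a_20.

a_20 = 9198

q^20  k|20↦f(k): 1:1 2:8 4:64 5:125 10:1000 20:8000  a_20=9198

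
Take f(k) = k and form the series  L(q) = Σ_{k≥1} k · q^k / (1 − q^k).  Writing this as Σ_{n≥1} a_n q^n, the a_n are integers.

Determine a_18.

d|18:{1,2,3,6,9,18}  Σf=1+2+3+6+9+18=39

a_18 = 39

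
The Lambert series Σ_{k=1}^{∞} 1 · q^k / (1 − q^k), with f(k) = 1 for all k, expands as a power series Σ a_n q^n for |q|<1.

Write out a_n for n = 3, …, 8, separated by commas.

2, 3, 2, 4, 2, 4

n=3: 1·3 3·1  f→[1+1]=2
n=4: 4·1 2·2 1·4  f→[1+1+1]=3
[q^5] f(1)=1,f(5)=1 ⇒ 2
[q^6] f(1)=1,f(2)=1,f(3)=1,f(6)=1 ⇒ 4
n=7: 1·7 7·1  f→[1+1]=2
n=8: 8·1 4·2 2·4 1·8  f→[1+1+1+1]=4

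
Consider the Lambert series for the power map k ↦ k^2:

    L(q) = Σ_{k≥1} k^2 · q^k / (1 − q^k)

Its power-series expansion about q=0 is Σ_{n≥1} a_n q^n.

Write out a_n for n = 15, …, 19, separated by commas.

260, 341, 290, 455, 362

n=15: 1·15 3·5 5·3 15·1  f→[1+9+25+225]=260
n=16: 1·16 2·8 4·4 8·2 16·1  f→[1+4+16+64+256]=341
d|17:{17,1}  Σf=289+1=290
q^18  k|18↦f(k): 1:1 2:4 3:9 6:36 9:81 18:324  a_18=455
d|19:{19,1}  Σf=361+1=362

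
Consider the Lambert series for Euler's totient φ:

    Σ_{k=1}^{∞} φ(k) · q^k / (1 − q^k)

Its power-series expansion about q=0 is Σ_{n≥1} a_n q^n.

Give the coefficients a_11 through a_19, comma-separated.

d|11:{1,11}  Σφ=1+10=11
d|12:{1,2,3,4,6,12}  Σφ=1+1+2+2+2+4=12
d|13:{13,1}  Σφ=12+1=13
n=14: 14·1 7·2 2·7 1·14  φ→[6+6+1+1]=14
q^15  k|15↦φ(k): 1:1 3:2 5:4 15:8  a_15=15
[q^16] φ(1)=1,φ(2)=1,φ(4)=2,φ(8)=4,φ(16)=8 ⇒ 16
q^17  k|17↦φ(k): 1:1 17:16  a_17=17
[q^18] φ(18)=6,φ(9)=6,φ(6)=2,φ(3)=2,φ(2)=1,φ(1)=1 ⇒ 18
[q^19] φ(19)=18,φ(1)=1 ⇒ 19

11, 12, 13, 14, 15, 16, 17, 18, 19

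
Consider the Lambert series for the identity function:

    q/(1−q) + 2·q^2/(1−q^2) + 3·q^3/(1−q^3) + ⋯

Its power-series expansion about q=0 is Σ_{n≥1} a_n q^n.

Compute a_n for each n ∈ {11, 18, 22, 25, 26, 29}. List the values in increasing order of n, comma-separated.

12, 39, 36, 31, 42, 30

q^11  k|11↦f(k): 11:11 1:1  a_11=12
[q^18] f(18)=18,f(9)=9,f(6)=6,f(3)=3,f(2)=2,f(1)=1 ⇒ 39
d|22:{1,2,11,22}  Σf=1+2+11+22=36
[q^25] f(25)=25,f(5)=5,f(1)=1 ⇒ 31
[q^26] f(26)=26,f(13)=13,f(2)=2,f(1)=1 ⇒ 42
[q^29] f(29)=29,f(1)=1 ⇒ 30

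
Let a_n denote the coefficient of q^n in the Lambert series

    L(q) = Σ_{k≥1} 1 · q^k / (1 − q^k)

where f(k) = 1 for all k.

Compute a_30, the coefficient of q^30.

d|30:{30,15,10,6,5,3,2,1}  Σf=1+1+1+1+1+1+1+1=8

a_30 = 8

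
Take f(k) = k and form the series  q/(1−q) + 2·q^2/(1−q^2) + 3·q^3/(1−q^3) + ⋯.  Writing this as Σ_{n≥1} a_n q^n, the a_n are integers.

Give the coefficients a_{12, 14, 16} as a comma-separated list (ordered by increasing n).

q^12  k|12↦f(k): 1:1 2:2 3:3 4:4 6:6 12:12  a_12=28
q^14  k|14↦f(k): 1:1 2:2 7:7 14:14  a_14=24
d|16:{16,8,4,2,1}  Σf=16+8+4+2+1=31

28, 24, 31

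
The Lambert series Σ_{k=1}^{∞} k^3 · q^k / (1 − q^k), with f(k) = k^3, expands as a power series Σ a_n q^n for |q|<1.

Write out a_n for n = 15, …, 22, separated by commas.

q^15  k|15↦f(k): 15:3375 5:125 3:27 1:1  a_15=3528
d|16:{1,2,4,8,16}  Σf=1+8+64+512+4096=4681
d|17:{1,17}  Σf=1+4913=4914
q^18  k|18↦f(k): 1:1 2:8 3:27 6:216 9:729 18:5832  a_18=6813
q^19  k|19↦f(k): 1:1 19:6859  a_19=6860
d|20:{1,2,4,5,10,20}  Σf=1+8+64+125+1000+8000=9198
q^21  k|21↦f(k): 21:9261 7:343 3:27 1:1  a_21=9632
[q^22] f(22)=10648,f(11)=1331,f(2)=8,f(1)=1 ⇒ 11988

3528, 4681, 4914, 6813, 6860, 9198, 9632, 11988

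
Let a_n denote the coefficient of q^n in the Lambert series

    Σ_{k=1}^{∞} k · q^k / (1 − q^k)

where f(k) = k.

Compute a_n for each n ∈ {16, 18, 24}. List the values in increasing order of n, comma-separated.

31, 39, 60

[q^16] f(16)=16,f(8)=8,f(4)=4,f(2)=2,f(1)=1 ⇒ 31
n=18: 18·1 9·2 6·3 3·6 2·9 1·18  f→[18+9+6+3+2+1]=39
d|24:{24,12,8,6,4,3,2,1}  Σf=24+12+8+6+4+3+2+1=60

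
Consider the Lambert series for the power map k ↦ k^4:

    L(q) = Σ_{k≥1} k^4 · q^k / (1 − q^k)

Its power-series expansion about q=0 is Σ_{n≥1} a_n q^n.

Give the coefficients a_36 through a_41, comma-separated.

1813539, 1874162, 2215474, 2342084, 2734994, 2825762

d|36:{36,18,12,9,6,4,3,2,1}  Σf=1679616+104976+20736+6561+1296+256+81+16+1=1813539
[q^37] f(1)=1,f(37)=1874161 ⇒ 1874162
[q^38] f(1)=1,f(2)=16,f(19)=130321,f(38)=2085136 ⇒ 2215474
n=39: 39·1 13·3 3·13 1·39  f→[2313441+28561+81+1]=2342084
d|40:{1,2,4,5,8,10,20,40}  Σf=1+16+256+625+4096+10000+160000+2560000=2734994
q^41  k|41↦f(k): 1:1 41:2825761  a_41=2825762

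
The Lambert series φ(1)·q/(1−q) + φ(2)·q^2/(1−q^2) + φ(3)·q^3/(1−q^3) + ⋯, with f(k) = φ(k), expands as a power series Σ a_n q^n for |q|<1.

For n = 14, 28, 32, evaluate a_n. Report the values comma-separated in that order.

n=14: 1·14 2·7 7·2 14·1  φ→[1+1+6+6]=14
n=28: 28·1 14·2 7·4 4·7 2·14 1·28  φ→[12+6+6+2+1+1]=28
[q^32] φ(32)=16,φ(16)=8,φ(8)=4,φ(4)=2,φ(2)=1,φ(1)=1 ⇒ 32

14, 28, 32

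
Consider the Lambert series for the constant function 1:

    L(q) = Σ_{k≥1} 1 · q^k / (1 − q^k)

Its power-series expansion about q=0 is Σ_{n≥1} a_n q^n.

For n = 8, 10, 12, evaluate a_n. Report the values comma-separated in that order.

4, 4, 6

q^8  k|8↦f(k): 1:1 2:1 4:1 8:1  a_8=4
n=10: 10·1 5·2 2·5 1·10  f→[1+1+1+1]=4
q^12  k|12↦f(k): 1:1 2:1 3:1 4:1 6:1 12:1  a_12=6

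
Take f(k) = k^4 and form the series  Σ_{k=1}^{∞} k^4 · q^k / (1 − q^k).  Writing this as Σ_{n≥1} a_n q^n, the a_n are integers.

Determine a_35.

n=35: 1·35 5·7 7·5 35·1  f→[1+625+2401+1500625]=1503652

a_35 = 1503652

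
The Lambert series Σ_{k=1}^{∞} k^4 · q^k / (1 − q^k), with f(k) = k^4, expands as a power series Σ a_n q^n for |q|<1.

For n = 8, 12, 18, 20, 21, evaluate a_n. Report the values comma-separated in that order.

[q^8] f(1)=1,f(2)=16,f(4)=256,f(8)=4096 ⇒ 4369
d|12:{12,6,4,3,2,1}  Σf=20736+1296+256+81+16+1=22386
q^18  k|18↦f(k): 18:104976 9:6561 6:1296 3:81 2:16 1:1  a_18=112931
[q^20] f(20)=160000,f(10)=10000,f(5)=625,f(4)=256,f(2)=16,f(1)=1 ⇒ 170898
q^21  k|21↦f(k): 21:194481 7:2401 3:81 1:1  a_21=196964

4369, 22386, 112931, 170898, 196964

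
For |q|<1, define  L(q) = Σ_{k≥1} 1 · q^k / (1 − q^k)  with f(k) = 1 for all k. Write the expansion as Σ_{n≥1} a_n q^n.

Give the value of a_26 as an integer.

a_26 = 4

d|26:{26,13,2,1}  Σf=1+1+1+1=4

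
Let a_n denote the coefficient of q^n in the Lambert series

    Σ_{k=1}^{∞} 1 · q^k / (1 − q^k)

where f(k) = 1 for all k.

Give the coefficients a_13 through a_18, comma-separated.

q^13  k|13↦f(k): 1:1 13:1  a_13=2
q^14  k|14↦f(k): 14:1 7:1 2:1 1:1  a_14=4
q^15  k|15↦f(k): 15:1 5:1 3:1 1:1  a_15=4
q^16  k|16↦f(k): 16:1 8:1 4:1 2:1 1:1  a_16=5
d|17:{1,17}  Σf=1+1=2
q^18  k|18↦f(k): 18:1 9:1 6:1 3:1 2:1 1:1  a_18=6

2, 4, 4, 5, 2, 6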